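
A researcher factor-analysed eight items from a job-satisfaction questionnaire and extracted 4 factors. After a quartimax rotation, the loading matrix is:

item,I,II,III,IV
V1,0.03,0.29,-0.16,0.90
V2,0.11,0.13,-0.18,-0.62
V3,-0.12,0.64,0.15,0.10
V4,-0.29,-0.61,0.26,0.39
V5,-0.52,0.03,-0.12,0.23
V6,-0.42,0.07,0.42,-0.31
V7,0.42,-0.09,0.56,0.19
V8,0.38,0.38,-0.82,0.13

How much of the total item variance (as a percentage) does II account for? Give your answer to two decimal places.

SS loadings for II = 0.29² + 0.13² + 0.64² + (-0.61)² + 0.03² + 0.07² + (-0.09)² + 0.38² = 1.0410
With 8 standardized items, total variance = 8. Proportion = 1.0410/8 = 0.1301 → 13.01%.

13.01%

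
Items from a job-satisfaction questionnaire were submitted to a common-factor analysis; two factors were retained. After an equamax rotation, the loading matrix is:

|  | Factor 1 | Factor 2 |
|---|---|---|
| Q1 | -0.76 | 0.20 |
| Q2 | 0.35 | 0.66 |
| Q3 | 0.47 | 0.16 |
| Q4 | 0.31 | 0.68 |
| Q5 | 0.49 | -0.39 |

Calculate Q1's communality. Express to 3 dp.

h² = (-0.76)² + 0.20² = 0.5776 + 0.0400 = 0.6176

0.618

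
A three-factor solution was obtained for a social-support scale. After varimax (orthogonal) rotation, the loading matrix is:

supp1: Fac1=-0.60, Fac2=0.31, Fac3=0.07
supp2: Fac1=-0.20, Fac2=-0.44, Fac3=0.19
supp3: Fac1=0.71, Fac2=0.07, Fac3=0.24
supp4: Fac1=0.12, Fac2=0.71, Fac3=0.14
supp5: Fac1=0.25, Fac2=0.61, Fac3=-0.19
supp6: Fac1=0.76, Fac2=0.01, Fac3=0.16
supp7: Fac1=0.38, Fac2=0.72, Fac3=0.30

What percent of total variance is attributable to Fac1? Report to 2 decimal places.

24.33%

SS loadings for Fac1 = (-0.60)² + (-0.20)² + 0.71² + 0.12² + 0.25² + 0.76² + 0.38² = 1.7030
With 7 standardized items, total variance = 7. Proportion = 1.7030/7 = 0.2433 → 24.33%.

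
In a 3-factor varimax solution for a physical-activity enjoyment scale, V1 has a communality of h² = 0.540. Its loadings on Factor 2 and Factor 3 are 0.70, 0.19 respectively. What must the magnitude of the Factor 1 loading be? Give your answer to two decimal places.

Under orthogonal rotation h² = Σλ², so λ_Factor 1² = h² − (0.5261) = 0.540 − 0.5261 = 0.0139.
|λ| = √0.0139 = 0.1179.

0.12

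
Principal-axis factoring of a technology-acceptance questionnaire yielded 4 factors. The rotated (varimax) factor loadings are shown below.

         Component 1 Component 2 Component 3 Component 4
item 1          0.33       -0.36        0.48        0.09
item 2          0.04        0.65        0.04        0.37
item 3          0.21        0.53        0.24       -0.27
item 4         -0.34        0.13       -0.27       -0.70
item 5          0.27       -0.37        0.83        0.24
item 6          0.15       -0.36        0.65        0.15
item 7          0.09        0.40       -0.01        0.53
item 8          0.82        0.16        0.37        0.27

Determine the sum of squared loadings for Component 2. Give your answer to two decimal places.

1.30

SS loadings for Component 2 = (-0.36)² + 0.65² + 0.53² + 0.13² + (-0.37)² + (-0.36)² + 0.40² + 0.16² = 0.1296 + 0.4225 + 0.2809 + 0.0169 + 0.1369 + 0.1296 + 0.1600 + 0.0256 = 1.3020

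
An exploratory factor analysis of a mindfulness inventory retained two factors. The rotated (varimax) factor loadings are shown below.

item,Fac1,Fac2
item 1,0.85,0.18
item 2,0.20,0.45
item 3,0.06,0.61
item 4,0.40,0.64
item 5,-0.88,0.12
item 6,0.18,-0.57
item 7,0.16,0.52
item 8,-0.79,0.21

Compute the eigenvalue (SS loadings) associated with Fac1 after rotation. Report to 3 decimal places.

2.383

SS loadings for Fac1 = 0.85² + 0.20² + 0.06² + 0.40² + (-0.88)² + 0.18² + 0.16² + (-0.79)² = 0.7225 + 0.0400 + 0.0036 + 0.1600 + 0.7744 + 0.0324 + 0.0256 + 0.6241 = 2.3826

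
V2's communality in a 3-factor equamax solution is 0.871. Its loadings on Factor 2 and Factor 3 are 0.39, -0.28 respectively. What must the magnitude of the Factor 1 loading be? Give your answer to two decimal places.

0.80

Under orthogonal rotation h² = Σλ², so λ_Factor 1² = h² − (0.2305) = 0.871 − 0.2305 = 0.6405.
|λ| = √0.6405 = 0.8003.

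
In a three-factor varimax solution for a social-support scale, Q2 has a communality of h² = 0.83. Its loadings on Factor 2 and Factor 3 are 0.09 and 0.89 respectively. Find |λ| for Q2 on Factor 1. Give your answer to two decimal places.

Under orthogonal rotation h² = Σλ², so λ_Factor 1² = h² − (0.8002) = 0.83 − 0.8002 = 0.0298.
|λ| = √0.0298 = 0.1726.

0.17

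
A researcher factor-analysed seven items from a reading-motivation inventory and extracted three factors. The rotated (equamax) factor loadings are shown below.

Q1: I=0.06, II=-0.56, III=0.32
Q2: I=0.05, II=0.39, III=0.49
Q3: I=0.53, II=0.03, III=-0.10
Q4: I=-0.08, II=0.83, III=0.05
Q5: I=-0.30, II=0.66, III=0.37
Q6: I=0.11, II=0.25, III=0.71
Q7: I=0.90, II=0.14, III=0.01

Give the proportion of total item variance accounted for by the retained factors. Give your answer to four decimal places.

Communalities: 0.4196, 0.3947, 0.2918, 0.6978, 0.6625, 0.5787, 0.8297; Σh² = 3.8748.
Total variance with 7 standardized items is 7, so the solution explains 3.8748/7 = 0.5535.

0.5535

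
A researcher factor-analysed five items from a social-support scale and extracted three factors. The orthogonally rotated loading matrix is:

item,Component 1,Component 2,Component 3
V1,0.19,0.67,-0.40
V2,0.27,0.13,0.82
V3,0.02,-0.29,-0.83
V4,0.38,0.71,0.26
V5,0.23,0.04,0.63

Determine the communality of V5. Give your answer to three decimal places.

h² = 0.23² + 0.04² + 0.63² = 0.0529 + 0.0016 + 0.3969 = 0.4514

0.451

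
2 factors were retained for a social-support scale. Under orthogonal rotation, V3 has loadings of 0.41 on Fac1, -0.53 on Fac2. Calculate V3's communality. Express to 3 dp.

h² = 0.41² + (-0.53)² = 0.1681 + 0.2809 = 0.4490

0.449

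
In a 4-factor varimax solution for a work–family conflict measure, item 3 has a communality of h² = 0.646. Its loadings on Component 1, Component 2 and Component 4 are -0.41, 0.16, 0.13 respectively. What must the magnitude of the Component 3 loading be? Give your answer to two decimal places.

0.66

Under orthogonal rotation h² = Σλ², so λ_Component 3² = h² − (0.2106) = 0.646 − 0.2106 = 0.4354.
|λ| = √0.4354 = 0.6598.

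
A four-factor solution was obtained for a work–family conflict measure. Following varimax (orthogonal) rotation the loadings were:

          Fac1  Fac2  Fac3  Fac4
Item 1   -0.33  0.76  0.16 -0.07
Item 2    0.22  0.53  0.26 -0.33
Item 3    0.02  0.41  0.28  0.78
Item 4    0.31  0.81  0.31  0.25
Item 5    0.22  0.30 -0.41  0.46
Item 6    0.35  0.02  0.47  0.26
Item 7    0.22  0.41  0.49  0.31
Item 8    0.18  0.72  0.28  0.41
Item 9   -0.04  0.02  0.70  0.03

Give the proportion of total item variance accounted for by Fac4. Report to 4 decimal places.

0.1477

SS loadings for Fac4 = (-0.07)² + (-0.33)² + 0.78² + 0.25² + 0.46² + 0.26² + 0.31² + 0.41² + 0.03² = 1.3290
Proportion of variance = 1.3290 / 9 = 0.1477.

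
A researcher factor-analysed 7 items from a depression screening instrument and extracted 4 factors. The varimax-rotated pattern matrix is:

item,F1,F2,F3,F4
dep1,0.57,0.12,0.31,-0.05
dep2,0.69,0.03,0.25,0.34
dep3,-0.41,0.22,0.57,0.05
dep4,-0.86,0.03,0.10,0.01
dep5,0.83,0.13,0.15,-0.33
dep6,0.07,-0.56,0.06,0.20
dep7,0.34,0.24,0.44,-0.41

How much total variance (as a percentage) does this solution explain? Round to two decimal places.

SS loadings by factor: 2.5181, 0.4527, 0.7132, 0.4377; total = 4.1217.
Total variance with 7 standardized items is 7, so the solution explains 4.1217/7 = 0.5888 = 58.88%.

58.88%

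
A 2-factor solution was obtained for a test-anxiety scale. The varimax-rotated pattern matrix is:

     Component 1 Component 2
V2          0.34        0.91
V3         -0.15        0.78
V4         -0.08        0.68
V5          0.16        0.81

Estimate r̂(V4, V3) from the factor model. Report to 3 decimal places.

r̂ = Σ λ_i·λ_j across factors = (-0.08)(-0.15) + (0.68)(0.78)
  = +0.0120 +0.5304 = 0.5424

0.542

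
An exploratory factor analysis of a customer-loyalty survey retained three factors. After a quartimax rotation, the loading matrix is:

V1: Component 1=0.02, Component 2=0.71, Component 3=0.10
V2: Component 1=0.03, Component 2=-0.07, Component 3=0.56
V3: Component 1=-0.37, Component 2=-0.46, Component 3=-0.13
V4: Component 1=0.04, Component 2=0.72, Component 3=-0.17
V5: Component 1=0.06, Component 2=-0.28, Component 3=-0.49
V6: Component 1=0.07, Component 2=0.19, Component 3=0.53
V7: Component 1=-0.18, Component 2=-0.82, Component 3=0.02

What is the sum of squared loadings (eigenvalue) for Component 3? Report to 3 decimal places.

0.891

SS loadings for Component 3 = 0.10² + 0.56² + (-0.13)² + (-0.17)² + (-0.49)² + 0.53² + 0.02² = 0.0100 + 0.3136 + 0.0169 + 0.0289 + 0.2401 + 0.2809 + 0.0004 = 0.8908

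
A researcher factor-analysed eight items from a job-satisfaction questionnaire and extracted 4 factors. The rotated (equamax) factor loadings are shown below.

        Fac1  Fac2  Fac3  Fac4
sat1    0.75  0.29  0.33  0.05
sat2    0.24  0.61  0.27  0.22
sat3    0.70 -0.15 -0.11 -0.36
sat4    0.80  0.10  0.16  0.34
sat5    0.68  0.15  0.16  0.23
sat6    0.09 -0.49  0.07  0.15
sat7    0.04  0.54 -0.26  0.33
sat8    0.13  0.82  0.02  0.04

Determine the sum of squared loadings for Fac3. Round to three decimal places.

0.318

SS loadings for Fac3 = 0.33² + 0.27² + (-0.11)² + 0.16² + 0.16² + 0.07² + (-0.26)² + 0.02² = 0.1089 + 0.0729 + 0.0121 + 0.0256 + 0.0256 + 0.0049 + 0.0676 + 0.0004 = 0.3180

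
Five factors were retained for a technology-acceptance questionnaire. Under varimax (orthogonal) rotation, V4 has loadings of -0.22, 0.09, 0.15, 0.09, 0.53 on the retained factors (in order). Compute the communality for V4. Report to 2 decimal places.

h² = (-0.22)² + 0.09² + 0.15² + 0.09² + 0.53² = 0.0484 + 0.0081 + 0.0225 + 0.0081 + 0.2809 = 0.3680

0.37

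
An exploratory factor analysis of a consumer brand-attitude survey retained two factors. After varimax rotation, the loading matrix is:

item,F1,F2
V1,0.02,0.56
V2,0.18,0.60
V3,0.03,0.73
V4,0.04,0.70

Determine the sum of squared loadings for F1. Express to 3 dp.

SS loadings for F1 = 0.02² + 0.18² + 0.03² + 0.04² = 0.0004 + 0.0324 + 0.0009 + 0.0016 = 0.0353

0.035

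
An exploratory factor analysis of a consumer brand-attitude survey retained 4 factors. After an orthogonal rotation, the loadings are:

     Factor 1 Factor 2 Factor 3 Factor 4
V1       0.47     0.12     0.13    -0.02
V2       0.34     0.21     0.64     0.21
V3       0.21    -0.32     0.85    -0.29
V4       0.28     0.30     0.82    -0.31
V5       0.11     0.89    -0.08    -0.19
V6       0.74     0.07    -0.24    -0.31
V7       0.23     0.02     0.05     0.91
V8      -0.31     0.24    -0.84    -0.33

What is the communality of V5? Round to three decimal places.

0.847

h² = 0.11² + 0.89² + (-0.08)² + (-0.19)² = 0.0121 + 0.7921 + 0.0064 + 0.0361 = 0.8467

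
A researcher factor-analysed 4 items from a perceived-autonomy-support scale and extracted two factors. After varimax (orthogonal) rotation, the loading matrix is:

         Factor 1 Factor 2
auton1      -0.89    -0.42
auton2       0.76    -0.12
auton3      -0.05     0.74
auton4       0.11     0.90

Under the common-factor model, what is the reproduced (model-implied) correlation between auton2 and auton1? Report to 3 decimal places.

r̂ = Σ λ_i·λ_j across factors = (0.76)(-0.89) + (-0.12)(-0.42)
  = -0.6764 +0.0504 = -0.6260

-0.626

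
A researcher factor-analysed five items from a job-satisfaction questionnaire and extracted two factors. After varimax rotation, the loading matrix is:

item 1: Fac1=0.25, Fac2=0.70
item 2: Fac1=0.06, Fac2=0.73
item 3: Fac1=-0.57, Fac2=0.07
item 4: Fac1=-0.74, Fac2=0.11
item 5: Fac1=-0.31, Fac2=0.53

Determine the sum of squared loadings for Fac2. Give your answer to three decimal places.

1.321

SS loadings for Fac2 = 0.70² + 0.73² + 0.07² + 0.11² + 0.53² = 0.4900 + 0.5329 + 0.0049 + 0.0121 + 0.2809 = 1.3208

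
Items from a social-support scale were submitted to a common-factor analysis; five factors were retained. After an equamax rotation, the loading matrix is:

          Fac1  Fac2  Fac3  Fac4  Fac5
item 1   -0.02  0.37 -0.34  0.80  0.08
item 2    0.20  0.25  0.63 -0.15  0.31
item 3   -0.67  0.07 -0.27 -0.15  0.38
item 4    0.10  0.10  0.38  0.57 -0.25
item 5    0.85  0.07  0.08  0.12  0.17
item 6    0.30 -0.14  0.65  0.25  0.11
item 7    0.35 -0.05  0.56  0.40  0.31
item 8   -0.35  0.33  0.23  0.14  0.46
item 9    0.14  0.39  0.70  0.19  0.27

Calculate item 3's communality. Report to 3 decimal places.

0.694

h² = (-0.67)² + 0.07² + (-0.27)² + (-0.15)² + 0.38² = 0.4489 + 0.0049 + 0.0729 + 0.0225 + 0.1444 = 0.6936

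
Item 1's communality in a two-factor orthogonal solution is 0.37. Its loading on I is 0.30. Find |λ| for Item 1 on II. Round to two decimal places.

0.53

Under orthogonal rotation h² = Σλ², so λ_II² = h² − (0.0900) = 0.37 − 0.0900 = 0.2800.
|λ| = √0.2800 = 0.5292.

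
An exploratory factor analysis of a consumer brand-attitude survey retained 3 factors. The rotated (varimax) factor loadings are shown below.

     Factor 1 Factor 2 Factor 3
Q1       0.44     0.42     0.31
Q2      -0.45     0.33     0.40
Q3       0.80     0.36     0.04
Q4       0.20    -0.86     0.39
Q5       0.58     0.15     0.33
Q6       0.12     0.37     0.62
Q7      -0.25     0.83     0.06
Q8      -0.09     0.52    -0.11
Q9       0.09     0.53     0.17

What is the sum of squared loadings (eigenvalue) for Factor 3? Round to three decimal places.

0.948

SS loadings for Factor 3 = 0.31² + 0.40² + 0.04² + 0.39² + 0.33² + 0.62² + 0.06² + (-0.11)² + 0.17² = 0.0961 + 0.1600 + 0.0016 + 0.1521 + 0.1089 + 0.3844 + 0.0036 + 0.0121 + 0.0289 = 0.9477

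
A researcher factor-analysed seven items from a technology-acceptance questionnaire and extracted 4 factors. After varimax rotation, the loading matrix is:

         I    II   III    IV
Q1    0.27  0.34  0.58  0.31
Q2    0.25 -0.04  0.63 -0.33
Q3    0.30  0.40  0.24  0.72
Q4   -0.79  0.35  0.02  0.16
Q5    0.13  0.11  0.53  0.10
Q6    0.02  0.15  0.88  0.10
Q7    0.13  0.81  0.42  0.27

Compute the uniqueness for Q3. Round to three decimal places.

h² = 0.30² + 0.40² + 0.24² + 0.72² = 0.0900 + 0.1600 + 0.0576 + 0.5184 = 0.8260
Uniqueness u² = 1 − h² = 1 − 0.8260 = 0.1740

0.174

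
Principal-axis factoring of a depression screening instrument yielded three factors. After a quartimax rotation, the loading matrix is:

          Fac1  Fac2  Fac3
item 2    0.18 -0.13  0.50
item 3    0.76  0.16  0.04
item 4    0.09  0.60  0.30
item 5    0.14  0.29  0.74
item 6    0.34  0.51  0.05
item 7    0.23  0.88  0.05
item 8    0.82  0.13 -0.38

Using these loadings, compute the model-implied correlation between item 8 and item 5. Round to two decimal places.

-0.13

r̂ = Σ λ_i·λ_j across factors = (0.82)(0.14) + (0.13)(0.29) + (-0.38)(0.74)
  = +0.1148 +0.0377 -0.2812 = -0.1287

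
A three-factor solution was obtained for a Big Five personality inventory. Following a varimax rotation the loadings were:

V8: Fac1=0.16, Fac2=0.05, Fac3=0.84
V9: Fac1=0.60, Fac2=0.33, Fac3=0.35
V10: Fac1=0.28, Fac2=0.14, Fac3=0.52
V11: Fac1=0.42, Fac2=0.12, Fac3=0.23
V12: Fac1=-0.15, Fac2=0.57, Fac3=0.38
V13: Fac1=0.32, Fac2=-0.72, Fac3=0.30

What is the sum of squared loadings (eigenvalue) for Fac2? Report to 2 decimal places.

SS loadings for Fac2 = 0.05² + 0.33² + 0.14² + 0.12² + 0.57² + (-0.72)² = 0.0025 + 0.1089 + 0.0196 + 0.0144 + 0.3249 + 0.5184 = 0.9887

0.99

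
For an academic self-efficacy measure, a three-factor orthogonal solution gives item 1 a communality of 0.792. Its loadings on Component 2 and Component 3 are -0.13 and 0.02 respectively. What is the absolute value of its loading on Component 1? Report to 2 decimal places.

Under orthogonal rotation h² = Σλ², so λ_Component 1² = h² − (0.0173) = 0.792 − 0.0173 = 0.7747.
|λ| = √0.7747 = 0.8802.

0.88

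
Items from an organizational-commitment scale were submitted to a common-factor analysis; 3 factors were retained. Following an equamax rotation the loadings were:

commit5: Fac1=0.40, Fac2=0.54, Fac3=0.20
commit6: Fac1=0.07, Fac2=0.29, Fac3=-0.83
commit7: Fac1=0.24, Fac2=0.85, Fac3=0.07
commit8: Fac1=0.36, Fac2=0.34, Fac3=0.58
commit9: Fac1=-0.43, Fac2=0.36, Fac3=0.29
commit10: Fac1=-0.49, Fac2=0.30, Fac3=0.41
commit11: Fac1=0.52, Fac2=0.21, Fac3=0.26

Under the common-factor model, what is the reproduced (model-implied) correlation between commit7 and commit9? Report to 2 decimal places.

0.22

r̂ = Σ λ_i·λ_j across factors = (0.24)(-0.43) + (0.85)(0.36) + (0.07)(0.29)
  = -0.1032 +0.3060 +0.0203 = 0.2231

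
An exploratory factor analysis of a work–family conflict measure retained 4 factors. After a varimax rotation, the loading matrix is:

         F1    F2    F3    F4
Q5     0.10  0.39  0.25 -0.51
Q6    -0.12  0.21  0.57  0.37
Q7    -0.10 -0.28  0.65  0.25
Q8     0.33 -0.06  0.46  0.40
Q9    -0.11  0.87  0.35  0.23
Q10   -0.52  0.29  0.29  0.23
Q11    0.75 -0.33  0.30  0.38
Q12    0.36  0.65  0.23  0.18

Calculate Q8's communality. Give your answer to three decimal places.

0.484

h² = 0.33² + (-0.06)² + 0.46² + 0.40² = 0.1089 + 0.0036 + 0.2116 + 0.1600 = 0.4841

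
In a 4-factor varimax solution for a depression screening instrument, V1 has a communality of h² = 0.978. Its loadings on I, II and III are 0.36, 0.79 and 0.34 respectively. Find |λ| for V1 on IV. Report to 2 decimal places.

Under orthogonal rotation h² = Σλ², so λ_IV² = h² − (0.8693) = 0.978 − 0.8693 = 0.1087.
|λ| = √0.1087 = 0.3297.

0.33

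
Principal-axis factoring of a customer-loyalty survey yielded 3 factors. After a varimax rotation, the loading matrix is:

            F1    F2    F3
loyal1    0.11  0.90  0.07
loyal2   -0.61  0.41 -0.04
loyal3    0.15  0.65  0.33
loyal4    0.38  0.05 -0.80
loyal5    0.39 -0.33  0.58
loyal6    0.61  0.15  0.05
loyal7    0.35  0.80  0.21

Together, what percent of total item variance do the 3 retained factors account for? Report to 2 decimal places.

64.44%

SS loadings by factor: 1.1978, 2.1745, 1.1384; total = 4.5107.
Total variance with 7 standardized items is 7, so the solution explains 4.5107/7 = 0.6444 = 64.44%.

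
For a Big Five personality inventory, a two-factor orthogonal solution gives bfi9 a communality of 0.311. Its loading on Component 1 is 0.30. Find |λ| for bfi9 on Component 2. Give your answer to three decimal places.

Under orthogonal rotation h² = Σλ², so λ_Component 2² = h² − (0.0900) = 0.311 − 0.0900 = 0.2210.
|λ| = √0.2210 = 0.4701.

0.470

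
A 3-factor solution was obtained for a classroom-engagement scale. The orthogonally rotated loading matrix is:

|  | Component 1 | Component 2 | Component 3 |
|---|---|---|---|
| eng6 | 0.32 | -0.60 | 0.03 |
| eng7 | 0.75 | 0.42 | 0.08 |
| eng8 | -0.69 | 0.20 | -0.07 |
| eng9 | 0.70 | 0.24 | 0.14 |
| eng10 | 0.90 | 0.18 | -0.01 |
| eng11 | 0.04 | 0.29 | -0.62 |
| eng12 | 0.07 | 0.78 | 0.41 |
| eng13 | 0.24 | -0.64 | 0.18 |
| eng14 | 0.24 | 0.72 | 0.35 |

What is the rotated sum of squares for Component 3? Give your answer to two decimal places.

SS loadings for Component 3 = 0.03² + 0.08² + (-0.07)² + 0.14² + (-0.01)² + (-0.62)² + 0.41² + 0.18² + 0.35² = 0.0009 + 0.0064 + 0.0049 + 0.0196 + 0.0001 + 0.3844 + 0.1681 + 0.0324 + 0.1225 = 0.7393

0.74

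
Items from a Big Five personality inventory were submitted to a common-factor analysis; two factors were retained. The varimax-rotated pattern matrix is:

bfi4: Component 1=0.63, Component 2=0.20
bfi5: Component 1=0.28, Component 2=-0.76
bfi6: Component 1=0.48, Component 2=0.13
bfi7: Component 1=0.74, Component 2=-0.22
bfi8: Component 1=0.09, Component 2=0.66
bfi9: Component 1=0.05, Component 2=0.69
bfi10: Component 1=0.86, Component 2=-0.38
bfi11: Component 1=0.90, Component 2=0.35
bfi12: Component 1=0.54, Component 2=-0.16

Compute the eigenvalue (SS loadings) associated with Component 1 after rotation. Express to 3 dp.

3.105

SS loadings for Component 1 = 0.63² + 0.28² + 0.48² + 0.74² + 0.09² + 0.05² + 0.86² + 0.90² + 0.54² = 0.3969 + 0.0784 + 0.2304 + 0.5476 + 0.0081 + 0.0025 + 0.7396 + 0.8100 + 0.2916 = 3.1051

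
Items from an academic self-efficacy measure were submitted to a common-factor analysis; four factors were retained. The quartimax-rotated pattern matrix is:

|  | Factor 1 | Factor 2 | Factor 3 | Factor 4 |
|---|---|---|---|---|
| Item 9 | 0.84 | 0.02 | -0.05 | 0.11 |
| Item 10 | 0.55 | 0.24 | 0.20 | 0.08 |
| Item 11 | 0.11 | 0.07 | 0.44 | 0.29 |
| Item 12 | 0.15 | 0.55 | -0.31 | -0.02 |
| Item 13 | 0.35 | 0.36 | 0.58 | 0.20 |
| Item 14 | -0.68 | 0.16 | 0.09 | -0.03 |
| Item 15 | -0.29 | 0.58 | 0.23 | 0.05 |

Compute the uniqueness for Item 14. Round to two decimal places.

h² = (-0.68)² + 0.16² + 0.09² + (-0.03)² = 0.4624 + 0.0256 + 0.0081 + 0.0009 = 0.4970
Uniqueness u² = 1 − h² = 1 − 0.4970 = 0.5030

0.50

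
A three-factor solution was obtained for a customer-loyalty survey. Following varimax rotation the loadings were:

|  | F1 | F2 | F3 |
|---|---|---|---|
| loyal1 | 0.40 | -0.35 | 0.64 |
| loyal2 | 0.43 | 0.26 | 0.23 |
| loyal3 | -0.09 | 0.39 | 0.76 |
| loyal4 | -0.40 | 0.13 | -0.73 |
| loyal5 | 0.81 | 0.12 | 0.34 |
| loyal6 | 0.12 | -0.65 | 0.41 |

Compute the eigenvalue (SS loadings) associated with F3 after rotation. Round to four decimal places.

SS loadings for F3 = 0.64² + 0.23² + 0.76² + (-0.73)² + 0.34² + 0.41² = 0.4096 + 0.0529 + 0.5776 + 0.5329 + 0.1156 + 0.1681 = 1.8567

1.8567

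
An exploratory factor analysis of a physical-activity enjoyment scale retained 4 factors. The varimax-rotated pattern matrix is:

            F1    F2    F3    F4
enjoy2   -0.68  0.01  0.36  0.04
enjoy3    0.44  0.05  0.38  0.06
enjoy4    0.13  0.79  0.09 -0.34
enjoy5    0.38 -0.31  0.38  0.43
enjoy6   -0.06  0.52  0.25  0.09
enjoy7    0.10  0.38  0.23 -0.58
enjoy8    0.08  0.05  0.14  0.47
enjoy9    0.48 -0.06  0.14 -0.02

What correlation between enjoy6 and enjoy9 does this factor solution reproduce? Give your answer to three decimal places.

-0.027

r̂ = Σ λ_i·λ_j across factors = (-0.06)(0.48) + (0.52)(-0.06) + (0.25)(0.14) + (0.09)(-0.02)
  = -0.0288 -0.0312 +0.0350 -0.0018 = -0.0268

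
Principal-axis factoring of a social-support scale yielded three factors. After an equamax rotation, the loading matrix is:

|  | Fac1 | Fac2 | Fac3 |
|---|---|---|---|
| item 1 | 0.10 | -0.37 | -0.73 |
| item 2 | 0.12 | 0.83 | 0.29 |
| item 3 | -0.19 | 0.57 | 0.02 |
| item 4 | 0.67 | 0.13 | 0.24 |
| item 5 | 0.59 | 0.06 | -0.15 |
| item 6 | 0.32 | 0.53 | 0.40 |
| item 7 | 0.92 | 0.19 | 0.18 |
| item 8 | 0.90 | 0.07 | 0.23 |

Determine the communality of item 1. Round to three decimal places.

0.680

h² = 0.10² + (-0.37)² + (-0.73)² = 0.0100 + 0.1369 + 0.5329 = 0.6798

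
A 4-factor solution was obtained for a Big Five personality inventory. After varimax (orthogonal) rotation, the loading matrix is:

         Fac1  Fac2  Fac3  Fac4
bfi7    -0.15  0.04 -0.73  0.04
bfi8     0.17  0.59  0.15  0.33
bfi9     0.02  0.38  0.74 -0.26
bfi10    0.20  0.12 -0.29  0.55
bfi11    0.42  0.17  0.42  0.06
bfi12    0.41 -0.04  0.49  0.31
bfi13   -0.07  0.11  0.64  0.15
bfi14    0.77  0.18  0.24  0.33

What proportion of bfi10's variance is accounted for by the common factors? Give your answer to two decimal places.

0.44

h² = 0.20² + 0.12² + (-0.29)² + 0.55² = 0.0400 + 0.0144 + 0.0841 + 0.3025 = 0.4410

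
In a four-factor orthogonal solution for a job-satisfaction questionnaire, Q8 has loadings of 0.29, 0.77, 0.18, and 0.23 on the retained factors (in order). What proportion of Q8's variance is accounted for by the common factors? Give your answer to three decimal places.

0.762

h² = 0.29² + 0.77² + 0.18² + 0.23² = 0.0841 + 0.5929 + 0.0324 + 0.0529 = 0.7623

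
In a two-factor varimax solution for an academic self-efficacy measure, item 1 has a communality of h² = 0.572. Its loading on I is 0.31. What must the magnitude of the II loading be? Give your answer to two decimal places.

0.69

Under orthogonal rotation h² = Σλ², so λ_II² = h² − (0.0961) = 0.572 − 0.0961 = 0.4759.
|λ| = √0.4759 = 0.6899.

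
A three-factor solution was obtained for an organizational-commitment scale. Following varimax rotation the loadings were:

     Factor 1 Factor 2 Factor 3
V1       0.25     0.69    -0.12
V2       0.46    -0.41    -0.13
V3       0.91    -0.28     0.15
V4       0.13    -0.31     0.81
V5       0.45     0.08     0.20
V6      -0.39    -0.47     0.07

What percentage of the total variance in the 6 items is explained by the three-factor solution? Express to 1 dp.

54.6%

SS loadings by factor: 1.4737, 1.0460, 0.7548; total = 3.2745.
Total variance with 6 standardized items is 6, so the solution explains 3.2745/6 = 0.5458 = 54.58%.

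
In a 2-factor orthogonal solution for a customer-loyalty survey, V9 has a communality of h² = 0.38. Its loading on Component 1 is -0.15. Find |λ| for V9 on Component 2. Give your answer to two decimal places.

0.60

Under orthogonal rotation h² = Σλ², so λ_Component 2² = h² − (0.0225) = 0.38 − 0.0225 = 0.3575.
|λ| = √0.3575 = 0.5979.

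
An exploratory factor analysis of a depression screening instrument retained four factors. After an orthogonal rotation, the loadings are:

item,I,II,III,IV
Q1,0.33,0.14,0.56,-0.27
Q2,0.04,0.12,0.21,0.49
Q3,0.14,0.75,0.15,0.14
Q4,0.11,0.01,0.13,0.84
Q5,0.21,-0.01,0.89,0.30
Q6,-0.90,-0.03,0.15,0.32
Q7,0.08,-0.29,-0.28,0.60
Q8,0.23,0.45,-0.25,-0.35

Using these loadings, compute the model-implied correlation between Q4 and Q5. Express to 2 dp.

r̂ = Σ λ_i·λ_j across factors = (0.11)(0.21) + (0.01)(-0.01) + (0.13)(0.89) + (0.84)(0.30)
  = +0.0231 -0.0001 +0.1157 +0.2520 = 0.3907

0.39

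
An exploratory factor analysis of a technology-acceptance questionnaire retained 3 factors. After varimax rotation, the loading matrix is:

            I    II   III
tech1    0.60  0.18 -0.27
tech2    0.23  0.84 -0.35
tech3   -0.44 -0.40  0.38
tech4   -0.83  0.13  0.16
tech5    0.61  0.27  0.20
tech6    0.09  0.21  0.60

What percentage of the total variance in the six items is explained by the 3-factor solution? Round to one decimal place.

Communalities: 0.4653, 0.8810, 0.4980, 0.7314, 0.4850, 0.4122; Σh² = 3.4729.
Total variance with 6 standardized items is 6, so the solution explains 3.4729/6 = 0.5788 = 57.88%.

57.9%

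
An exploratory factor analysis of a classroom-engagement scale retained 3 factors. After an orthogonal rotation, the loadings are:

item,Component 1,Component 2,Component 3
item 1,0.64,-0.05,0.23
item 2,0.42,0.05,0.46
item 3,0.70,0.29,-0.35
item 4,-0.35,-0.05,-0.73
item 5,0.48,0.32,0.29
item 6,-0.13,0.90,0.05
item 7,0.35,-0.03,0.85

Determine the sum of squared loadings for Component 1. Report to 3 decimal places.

1.568

SS loadings for Component 1 = 0.64² + 0.42² + 0.70² + (-0.35)² + 0.48² + (-0.13)² + 0.35² = 0.4096 + 0.1764 + 0.4900 + 0.1225 + 0.2304 + 0.0169 + 0.1225 = 1.5683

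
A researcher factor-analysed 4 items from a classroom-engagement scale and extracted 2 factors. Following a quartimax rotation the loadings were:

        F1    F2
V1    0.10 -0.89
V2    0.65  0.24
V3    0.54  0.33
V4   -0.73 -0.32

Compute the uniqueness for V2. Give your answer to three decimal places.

0.520

h² = 0.65² + 0.24² = 0.4225 + 0.0576 = 0.4801
Uniqueness u² = 1 − h² = 1 − 0.4801 = 0.5199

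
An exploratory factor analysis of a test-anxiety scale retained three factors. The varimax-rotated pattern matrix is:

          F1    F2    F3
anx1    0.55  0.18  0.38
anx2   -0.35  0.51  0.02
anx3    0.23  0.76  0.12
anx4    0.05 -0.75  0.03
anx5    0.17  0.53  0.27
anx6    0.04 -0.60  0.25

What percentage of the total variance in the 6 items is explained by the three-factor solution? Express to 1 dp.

SS loadings by factor: 0.5109, 2.0735, 0.2955; total = 2.8799.
Total variance with 6 standardized items is 6, so the solution explains 2.8799/6 = 0.4800 = 48.00%.

48.0%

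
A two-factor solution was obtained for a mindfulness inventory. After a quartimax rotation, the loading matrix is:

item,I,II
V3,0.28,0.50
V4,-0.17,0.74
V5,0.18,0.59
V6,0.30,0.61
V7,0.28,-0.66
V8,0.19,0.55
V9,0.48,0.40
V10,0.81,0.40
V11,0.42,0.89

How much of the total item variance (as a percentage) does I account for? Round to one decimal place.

15.6%

SS loadings for I = 0.28² + (-0.17)² + 0.18² + 0.30² + 0.28² + 0.19² + 0.48² + 0.81² + 0.42² = 1.4071
With 9 standardized items, total variance = 9. Proportion = 1.4071/9 = 0.1563 → 15.63%.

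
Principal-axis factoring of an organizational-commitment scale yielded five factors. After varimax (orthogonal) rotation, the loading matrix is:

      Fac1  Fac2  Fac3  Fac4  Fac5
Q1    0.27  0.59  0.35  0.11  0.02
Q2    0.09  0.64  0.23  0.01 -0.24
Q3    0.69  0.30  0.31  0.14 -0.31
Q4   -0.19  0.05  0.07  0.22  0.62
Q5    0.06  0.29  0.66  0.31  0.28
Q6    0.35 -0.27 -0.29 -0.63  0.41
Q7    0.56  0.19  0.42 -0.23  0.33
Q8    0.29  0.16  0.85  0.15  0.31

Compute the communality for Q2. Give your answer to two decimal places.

h² = 0.09² + 0.64² + 0.23² + 0.01² + (-0.24)² = 0.0081 + 0.4096 + 0.0529 + 0.0001 + 0.0576 = 0.5283

0.53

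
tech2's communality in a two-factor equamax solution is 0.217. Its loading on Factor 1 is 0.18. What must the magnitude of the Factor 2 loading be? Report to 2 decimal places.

0.43

Under orthogonal rotation h² = Σλ², so λ_Factor 2² = h² − (0.0324) = 0.217 − 0.0324 = 0.1846.
|λ| = √0.1846 = 0.4297.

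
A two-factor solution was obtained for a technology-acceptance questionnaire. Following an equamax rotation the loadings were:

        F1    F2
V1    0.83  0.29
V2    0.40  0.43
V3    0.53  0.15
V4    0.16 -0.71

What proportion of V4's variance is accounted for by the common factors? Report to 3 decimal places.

0.530

h² = 0.16² + (-0.71)² = 0.0256 + 0.5041 = 0.5297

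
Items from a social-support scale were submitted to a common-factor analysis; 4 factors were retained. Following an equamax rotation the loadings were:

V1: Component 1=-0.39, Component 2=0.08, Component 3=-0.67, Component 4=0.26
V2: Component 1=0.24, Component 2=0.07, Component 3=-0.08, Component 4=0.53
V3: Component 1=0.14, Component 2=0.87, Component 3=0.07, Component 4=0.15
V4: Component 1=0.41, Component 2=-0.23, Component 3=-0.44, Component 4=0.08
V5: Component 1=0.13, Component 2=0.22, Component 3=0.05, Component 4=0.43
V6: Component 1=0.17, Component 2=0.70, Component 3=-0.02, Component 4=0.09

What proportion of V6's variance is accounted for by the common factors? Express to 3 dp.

h² = 0.17² + 0.70² + (-0.02)² + 0.09² = 0.0289 + 0.4900 + 0.0004 + 0.0081 = 0.5274

0.527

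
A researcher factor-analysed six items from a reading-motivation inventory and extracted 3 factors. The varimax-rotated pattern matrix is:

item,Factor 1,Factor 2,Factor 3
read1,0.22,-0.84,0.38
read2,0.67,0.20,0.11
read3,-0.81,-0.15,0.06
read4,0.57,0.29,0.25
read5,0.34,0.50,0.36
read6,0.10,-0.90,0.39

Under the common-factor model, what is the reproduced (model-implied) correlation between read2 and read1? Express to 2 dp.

0.02

r̂ = Σ λ_i·λ_j across factors = (0.67)(0.22) + (0.20)(-0.84) + (0.11)(0.38)
  = +0.1474 -0.1680 +0.0418 = 0.0212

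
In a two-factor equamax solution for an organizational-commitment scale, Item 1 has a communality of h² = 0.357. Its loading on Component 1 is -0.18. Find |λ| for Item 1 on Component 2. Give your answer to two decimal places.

0.57

Under orthogonal rotation h² = Σλ², so λ_Component 2² = h² − (0.0324) = 0.357 − 0.0324 = 0.3246.
|λ| = √0.3246 = 0.5697.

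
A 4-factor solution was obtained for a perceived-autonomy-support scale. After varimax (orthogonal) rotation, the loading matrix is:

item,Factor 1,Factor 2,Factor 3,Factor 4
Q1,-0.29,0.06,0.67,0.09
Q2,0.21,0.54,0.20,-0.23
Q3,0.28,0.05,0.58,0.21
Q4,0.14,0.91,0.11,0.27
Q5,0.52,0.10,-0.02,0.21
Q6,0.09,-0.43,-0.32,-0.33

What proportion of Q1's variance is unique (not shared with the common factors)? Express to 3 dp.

h² = (-0.29)² + 0.06² + 0.67² + 0.09² = 0.0841 + 0.0036 + 0.4489 + 0.0081 = 0.5447
Uniqueness u² = 1 − h² = 1 − 0.5447 = 0.4553

0.455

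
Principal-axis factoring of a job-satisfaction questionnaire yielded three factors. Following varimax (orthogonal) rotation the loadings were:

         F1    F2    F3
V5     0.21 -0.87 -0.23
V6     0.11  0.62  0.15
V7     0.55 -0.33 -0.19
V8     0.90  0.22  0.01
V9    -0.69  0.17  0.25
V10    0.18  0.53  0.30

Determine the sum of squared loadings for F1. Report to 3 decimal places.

SS loadings for F1 = 0.21² + 0.11² + 0.55² + 0.90² + (-0.69)² + 0.18² = 0.0441 + 0.0121 + 0.3025 + 0.8100 + 0.4761 + 0.0324 = 1.6772

1.677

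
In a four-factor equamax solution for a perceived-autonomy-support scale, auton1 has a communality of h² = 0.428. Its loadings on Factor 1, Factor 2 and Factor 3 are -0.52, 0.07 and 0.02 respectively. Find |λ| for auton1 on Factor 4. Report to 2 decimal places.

0.39

Under orthogonal rotation h² = Σλ², so λ_Factor 4² = h² − (0.2757) = 0.428 − 0.2757 = 0.1523.
|λ| = √0.1523 = 0.3903.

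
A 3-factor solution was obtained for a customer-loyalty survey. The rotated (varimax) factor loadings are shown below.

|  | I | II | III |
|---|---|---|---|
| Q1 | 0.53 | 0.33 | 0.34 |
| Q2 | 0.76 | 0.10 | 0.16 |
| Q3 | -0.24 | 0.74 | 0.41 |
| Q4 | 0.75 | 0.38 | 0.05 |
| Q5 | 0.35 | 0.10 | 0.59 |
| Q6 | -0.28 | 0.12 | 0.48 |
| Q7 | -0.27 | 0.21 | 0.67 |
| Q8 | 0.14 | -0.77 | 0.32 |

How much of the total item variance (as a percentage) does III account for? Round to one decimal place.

SS loadings for III = 0.34² + 0.16² + 0.41² + 0.05² + 0.59² + 0.48² + 0.67² + 0.32² = 1.4416
With 8 standardized items, total variance = 8. Proportion = 1.4416/8 = 0.1802 → 18.02%.

18.0%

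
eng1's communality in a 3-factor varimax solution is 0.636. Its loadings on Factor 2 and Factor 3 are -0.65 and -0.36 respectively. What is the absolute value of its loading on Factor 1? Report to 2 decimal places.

Under orthogonal rotation h² = Σλ², so λ_Factor 1² = h² − (0.5521) = 0.636 − 0.5521 = 0.0839.
|λ| = √0.0839 = 0.2897.

0.29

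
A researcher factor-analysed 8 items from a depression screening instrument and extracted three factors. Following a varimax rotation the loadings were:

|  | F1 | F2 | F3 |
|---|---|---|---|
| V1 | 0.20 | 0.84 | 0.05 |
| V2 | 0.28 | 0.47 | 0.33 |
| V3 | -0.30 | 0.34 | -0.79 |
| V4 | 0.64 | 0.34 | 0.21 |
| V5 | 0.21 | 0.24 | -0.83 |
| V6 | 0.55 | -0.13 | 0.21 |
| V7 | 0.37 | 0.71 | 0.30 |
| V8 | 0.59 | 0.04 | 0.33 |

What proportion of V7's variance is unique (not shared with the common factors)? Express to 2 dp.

h² = 0.37² + 0.71² + 0.30² = 0.1369 + 0.5041 + 0.0900 = 0.7310
Uniqueness u² = 1 − h² = 1 − 0.7310 = 0.2690

0.27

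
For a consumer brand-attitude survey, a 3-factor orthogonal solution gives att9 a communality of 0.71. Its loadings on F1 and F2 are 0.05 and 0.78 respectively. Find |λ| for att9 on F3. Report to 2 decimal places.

0.31

Under orthogonal rotation h² = Σλ², so λ_F3² = h² − (0.6109) = 0.71 − 0.6109 = 0.0991.
|λ| = √0.0991 = 0.3148.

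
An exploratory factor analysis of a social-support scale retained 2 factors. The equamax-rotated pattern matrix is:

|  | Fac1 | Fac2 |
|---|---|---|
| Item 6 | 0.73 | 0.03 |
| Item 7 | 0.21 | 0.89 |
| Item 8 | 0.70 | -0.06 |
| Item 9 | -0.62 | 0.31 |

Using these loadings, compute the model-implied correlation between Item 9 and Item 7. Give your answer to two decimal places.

r̂ = Σ λ_i·λ_j across factors = (-0.62)(0.21) + (0.31)(0.89)
  = -0.1302 +0.2759 = 0.1457

0.15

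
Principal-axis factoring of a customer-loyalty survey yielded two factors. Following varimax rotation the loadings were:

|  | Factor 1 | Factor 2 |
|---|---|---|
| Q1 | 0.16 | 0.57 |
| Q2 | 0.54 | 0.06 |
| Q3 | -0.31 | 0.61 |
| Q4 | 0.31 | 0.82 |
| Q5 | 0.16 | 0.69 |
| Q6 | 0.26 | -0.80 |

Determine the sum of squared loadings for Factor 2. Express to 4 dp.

SS loadings for Factor 2 = 0.57² + 0.06² + 0.61² + 0.82² + 0.69² + (-0.80)² = 0.3249 + 0.0036 + 0.3721 + 0.6724 + 0.4761 + 0.6400 = 2.4891

2.4891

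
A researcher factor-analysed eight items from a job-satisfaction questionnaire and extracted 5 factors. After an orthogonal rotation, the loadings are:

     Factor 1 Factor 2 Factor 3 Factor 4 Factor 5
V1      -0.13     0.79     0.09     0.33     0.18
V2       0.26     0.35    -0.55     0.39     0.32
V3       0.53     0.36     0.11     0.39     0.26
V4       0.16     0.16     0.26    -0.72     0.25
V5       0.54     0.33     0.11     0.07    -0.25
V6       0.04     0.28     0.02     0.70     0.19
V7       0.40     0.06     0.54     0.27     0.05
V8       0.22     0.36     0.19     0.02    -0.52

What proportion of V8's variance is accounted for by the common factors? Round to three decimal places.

0.485

h² = 0.22² + 0.36² + 0.19² + 0.02² + (-0.52)² = 0.0484 + 0.1296 + 0.0361 + 0.0004 + 0.2704 = 0.4849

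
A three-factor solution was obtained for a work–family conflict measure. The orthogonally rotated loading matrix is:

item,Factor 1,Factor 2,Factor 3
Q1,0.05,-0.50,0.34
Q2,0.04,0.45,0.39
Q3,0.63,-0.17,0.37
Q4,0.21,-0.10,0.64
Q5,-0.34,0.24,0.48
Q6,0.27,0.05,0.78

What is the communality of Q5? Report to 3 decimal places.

h² = (-0.34)² + 0.24² + 0.48² = 0.1156 + 0.0576 + 0.2304 = 0.4036

0.404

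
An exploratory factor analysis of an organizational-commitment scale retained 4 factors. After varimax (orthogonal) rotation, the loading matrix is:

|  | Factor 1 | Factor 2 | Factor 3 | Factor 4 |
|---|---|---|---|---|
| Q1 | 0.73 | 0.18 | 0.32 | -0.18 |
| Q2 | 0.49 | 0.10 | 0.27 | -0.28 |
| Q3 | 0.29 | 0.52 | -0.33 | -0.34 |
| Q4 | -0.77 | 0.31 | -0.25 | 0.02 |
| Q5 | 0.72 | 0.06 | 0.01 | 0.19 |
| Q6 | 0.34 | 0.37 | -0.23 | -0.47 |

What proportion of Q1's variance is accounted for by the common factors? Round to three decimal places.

h² = 0.73² + 0.18² + 0.32² + (-0.18)² = 0.5329 + 0.0324 + 0.1024 + 0.0324 = 0.7001

0.700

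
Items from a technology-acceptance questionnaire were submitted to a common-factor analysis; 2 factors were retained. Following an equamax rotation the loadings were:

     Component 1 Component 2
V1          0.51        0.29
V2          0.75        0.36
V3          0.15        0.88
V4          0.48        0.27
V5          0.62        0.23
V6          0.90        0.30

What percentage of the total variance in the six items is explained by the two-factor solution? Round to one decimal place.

Communalities: 0.3442, 0.6921, 0.7969, 0.3033, 0.4373, 0.9000; Σh² = 3.4738.
Total variance with 6 standardized items is 6, so the solution explains 3.4738/6 = 0.5790 = 57.90%.

57.9%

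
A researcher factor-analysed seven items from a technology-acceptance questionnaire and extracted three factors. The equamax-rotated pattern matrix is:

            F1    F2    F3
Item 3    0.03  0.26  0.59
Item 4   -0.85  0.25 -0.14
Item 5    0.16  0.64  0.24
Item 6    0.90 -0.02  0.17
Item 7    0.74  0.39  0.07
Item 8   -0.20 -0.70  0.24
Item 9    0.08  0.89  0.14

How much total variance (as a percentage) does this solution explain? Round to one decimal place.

66.6%

Communalities: 0.4166, 0.8046, 0.4928, 0.8393, 0.7046, 0.5876, 0.8181; Σh² = 4.6636.
Total variance with 7 standardized items is 7, so the solution explains 4.6636/7 = 0.6662 = 66.62%.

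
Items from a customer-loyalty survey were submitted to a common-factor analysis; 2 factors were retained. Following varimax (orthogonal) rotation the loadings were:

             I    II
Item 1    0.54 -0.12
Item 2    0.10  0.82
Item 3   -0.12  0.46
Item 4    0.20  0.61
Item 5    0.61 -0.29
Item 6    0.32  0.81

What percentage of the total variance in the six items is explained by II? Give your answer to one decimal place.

33.5%

SS loadings for II = (-0.12)² + 0.82² + 0.46² + 0.61² + (-0.29)² + 0.81² = 2.0107
With 6 standardized items, total variance = 6. Proportion = 2.0107/6 = 0.3351 → 33.51%.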